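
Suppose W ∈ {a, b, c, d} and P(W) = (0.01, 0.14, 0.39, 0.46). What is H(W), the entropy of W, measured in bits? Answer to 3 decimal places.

H(W) = −Σ p·log₂ p.
  −(0.01)·log₂(0.01) = 0.0664
  −(0.14)·log₂(0.14) = 0.3971
  −(0.39)·log₂(0.39) = 0.5298
  −(0.46)·log₂(0.46) = 0.5153
Sum: 0.0664 + 0.3971 + 0.5298 + 0.5153 = 1.509 bits.

1.509 bits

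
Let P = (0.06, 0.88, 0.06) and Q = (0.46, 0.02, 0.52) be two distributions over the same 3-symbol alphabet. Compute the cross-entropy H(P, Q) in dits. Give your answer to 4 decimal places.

1.5324 dits

H(P,Q) = −Σ p·log₁₀ q.
  −0.06·log₁₀(0.46) = 0.02023
  −0.88·log₁₀(0.02) = 1.49509
  −0.06·log₁₀(0.52) = 0.01704
H(P,Q) = 1.5324 dits.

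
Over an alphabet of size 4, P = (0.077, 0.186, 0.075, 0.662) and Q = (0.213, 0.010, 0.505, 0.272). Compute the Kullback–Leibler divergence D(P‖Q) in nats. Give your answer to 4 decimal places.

D(P‖Q) = Σ p·ln(p/q).
  0.077·ln(0.077/0.213) = -0.07835
  0.186·ln(0.186/0.010) = 0.54371
  0.075·ln(0.075/0.505) = -0.14303
  0.662·ln(0.662/0.272) = 0.58882
D(P‖Q) = 0.9112 nats.

0.9112 nats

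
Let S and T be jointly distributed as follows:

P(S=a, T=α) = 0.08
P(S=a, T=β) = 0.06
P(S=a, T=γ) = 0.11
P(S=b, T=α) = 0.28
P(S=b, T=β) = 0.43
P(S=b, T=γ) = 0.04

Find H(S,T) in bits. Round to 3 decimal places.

2.109 bits

H(S,T) = −Σ p(x,y)·log₂ p(x,y) over all 6 cells.
  cell (a,α): −0.08·log₂0.08 = 0.2915
  cell (a,β): −0.06·log₂0.06 = 0.2435
  cell (a,γ): −0.11·log₂0.11 = 0.3503
  cell (b,α): −0.28·log₂0.28 = 0.5142
  cell (b,β): −0.43·log₂0.43 = 0.5236
  cell (b,γ): −0.04·log₂0.04 = 0.1858
Sum = 2.109 bits.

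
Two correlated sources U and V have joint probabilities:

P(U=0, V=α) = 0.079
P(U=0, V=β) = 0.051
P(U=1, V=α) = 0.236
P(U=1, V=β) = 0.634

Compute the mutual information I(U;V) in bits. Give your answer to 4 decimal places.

0.0396 bits

Marginals: p(U) = (0.1300, 0.8700), p(V) = (0.3150, 0.6850).
I(U;V) = Σ p(x,y)·log₂[p(x,y)/(p(x)p(y))].
  (0,α): 0.079·log₂(1.9292) = 0.07489
  (0,β): 0.051·log₂(0.5727) = -0.04101
  (1,α): 0.236·log₂(0.8612) = -0.05089
  (1,β): 0.634·log₂(1.0638) = 0.05661
Sum = 0.0396 bits.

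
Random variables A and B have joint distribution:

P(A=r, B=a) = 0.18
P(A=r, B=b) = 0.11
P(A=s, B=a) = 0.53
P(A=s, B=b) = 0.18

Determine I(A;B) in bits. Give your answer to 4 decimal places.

0.0111 bits

Marginals: p(A) = (0.2900, 0.7100), p(B) = (0.7100, 0.2900).
I(A;B) = Σ p(x,y)·log₂[p(x,y)/(p(x)p(y))].
  (r,a): 0.18·log₂(0.8742) = -0.03491
  (r,b): 0.11·log₂(1.3080) = 0.04261
  (s,a): 0.53·log₂(1.0514) = 0.03831
  (s,b): 0.18·log₂(0.8742) = -0.03491
Sum = 0.0111 bits.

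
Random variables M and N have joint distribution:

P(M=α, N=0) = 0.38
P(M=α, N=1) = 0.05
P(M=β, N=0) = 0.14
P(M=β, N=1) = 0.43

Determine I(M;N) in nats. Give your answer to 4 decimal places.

0.2200 nats

Marginals: p(M) = (0.4300, 0.5700), p(N) = (0.5200, 0.4800).
I(M;N) = Σ p(x,y)·ln[p(x,y)/(p(x)p(y))].
  (α,0): 0.38·ln(1.6995) = 0.20152
  (α,1): 0.05·ln(0.2422) = -0.07089
  (β,0): 0.14·ln(0.4723) = -0.10501
  (β,1): 0.43·ln(1.5716) = 0.19441
Sum = 0.2200 nats.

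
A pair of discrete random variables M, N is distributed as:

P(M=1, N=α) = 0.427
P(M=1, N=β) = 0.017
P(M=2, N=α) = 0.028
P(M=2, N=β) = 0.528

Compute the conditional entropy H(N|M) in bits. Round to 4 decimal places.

0.2642 bits

Chain rule: H(N|M) = H(M,N) − H(M).
Marginals: p(M) = (0.4440, 0.5560), p(N) = (0.4550, 0.5450).
H(M,N) = 1.2551 bits; H(M) = 0.9909 bits.
H(N|M) = 1.2551 − 0.9909 = 0.2642 bits.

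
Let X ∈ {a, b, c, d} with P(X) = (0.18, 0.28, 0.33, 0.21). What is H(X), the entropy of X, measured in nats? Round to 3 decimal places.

H(X) = −Σ p·ln p.
  −(0.18)·ln(0.18) = 0.3087
  −(0.28)·ln(0.28) = 0.3564
  −(0.33)·ln(0.33) = 0.3659
  −(0.21)·ln(0.21) = 0.3277
Sum: 0.3087 + 0.3564 + 0.3659 + 0.3277 = 1.359 nats.

1.359 nats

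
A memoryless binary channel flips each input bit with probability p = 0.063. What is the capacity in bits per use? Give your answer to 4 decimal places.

Binary symmetric channel: C = 1 − h₂(ε) where h₂ is the binary entropy function.
h₂(0.063) = −0.063·log₂0.063 − 0.937·log₂0.937 = 0.3392.
C = 1 − 0.3392 = 0.6608 bits per channel use.

0.6608 bits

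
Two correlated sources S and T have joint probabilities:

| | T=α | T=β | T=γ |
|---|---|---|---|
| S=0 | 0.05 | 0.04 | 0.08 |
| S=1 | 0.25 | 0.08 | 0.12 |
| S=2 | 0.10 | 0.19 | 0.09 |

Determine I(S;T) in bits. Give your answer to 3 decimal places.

0.102 bits

Marginals: p(S) = (0.1700, 0.4500, 0.3800), p(T) = (0.4000, 0.3100, 0.2900).
I(S;T) = Σ p(x,y)·log₂[p(x,y)/(p(x)p(y))].
  (0,α): 0.05·log₂(0.7353) = -0.0222
  (0,β): 0.04·log₂(0.7590) = -0.0159
  (0,γ): 0.08·log₂(1.6227) = 0.0559
  (1,α): 0.25·log₂(1.3889) = 0.1185
  (1,β): 0.08·log₂(0.5735) = -0.0642
  (1,γ): 0.12·log₂(0.9195) = -0.0145
  (2,α): 0.10·log₂(0.6579) = -0.0604
  (2,β): 0.19·log₂(1.6129) = 0.1310
  (2,γ): 0.09·log₂(0.8167) = -0.0263
Sum = 0.102 bits.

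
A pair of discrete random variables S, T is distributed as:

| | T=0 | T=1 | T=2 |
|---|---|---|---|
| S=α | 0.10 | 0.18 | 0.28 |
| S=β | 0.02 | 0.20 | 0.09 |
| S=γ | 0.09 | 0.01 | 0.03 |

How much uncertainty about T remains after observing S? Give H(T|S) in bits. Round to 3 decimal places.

1.338 bits

Marginals: p(S) = (0.5600, 0.3100, 0.1300), p(T) = (0.2100, 0.3900, 0.4000).
H(T|S) = Σ p(S) · H(T|S=·).
  S=α: p=0.5600, H(T|S=α) = 1.4701
  S=β: p=0.3100, H(T|S=β) = 1.1810
  S=γ: p=0.1300, H(T|S=γ) = 1.1401
Weighted sum = 1.338 bits.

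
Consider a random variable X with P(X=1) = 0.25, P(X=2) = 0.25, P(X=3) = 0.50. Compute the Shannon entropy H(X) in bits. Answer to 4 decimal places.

H(X) = −Σ p·log₂ p.
  −(0.25)·log₂(0.25) = 0.50000
  −(0.25)·log₂(0.25) = 0.50000
  −(0.50)·log₂(0.50) = 0.50000
Sum: 0.50000 + 0.50000 + 0.50000 = 1.5000 bits.

1.5000 bits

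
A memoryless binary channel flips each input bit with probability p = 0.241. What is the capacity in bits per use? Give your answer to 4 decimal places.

Binary symmetric channel: C = 1 − h₂(ε) where h₂ is the binary entropy function.
h₂(0.241) = −0.241·log₂0.241 − 0.759·log₂0.759 = 0.7967.
C = 1 − 0.7967 = 0.2033 bits per channel use.

0.2033 bits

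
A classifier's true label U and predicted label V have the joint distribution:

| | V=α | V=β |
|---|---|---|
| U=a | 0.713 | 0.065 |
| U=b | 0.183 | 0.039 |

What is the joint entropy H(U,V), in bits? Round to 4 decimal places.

H(U,V) = −Σ p(x,y)·log₂ p(x,y) over all 4 cells.
  cell (a,α): −0.713·log₂0.713 = 0.34796
  cell (a,β): −0.065·log₂0.065 = 0.25632
  cell (b,α): −0.183·log₂0.183 = 0.44837
  cell (b,β): −0.039·log₂0.039 = 0.18253
Sum = 1.2352 bits.

1.2352 bits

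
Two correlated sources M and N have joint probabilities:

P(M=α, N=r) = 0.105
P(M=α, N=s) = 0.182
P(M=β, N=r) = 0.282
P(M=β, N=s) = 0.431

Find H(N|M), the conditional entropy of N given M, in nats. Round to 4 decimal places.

0.6670 nats

Marginals: p(M) = (0.2870, 0.7130), p(N) = (0.3870, 0.6130).
H(N|M) = Σ p(M) · H(N|M=·).
  M=α: p=0.2870, H(N|M=α) = 0.6567
  M=β: p=0.7130, H(N|M=β) = 0.6711
Weighted sum = 0.6670 nats.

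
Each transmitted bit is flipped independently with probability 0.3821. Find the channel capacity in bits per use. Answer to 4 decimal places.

Binary symmetric channel: C = 1 − h₂(ε) where h₂ is the binary entropy function.
h₂(0.3821) = −0.3821·log₂0.3821 − 0.6179·log₂0.6179 = 0.9595.
C = 1 − 0.9595 = 0.0405 bits per channel use.

0.0405 bits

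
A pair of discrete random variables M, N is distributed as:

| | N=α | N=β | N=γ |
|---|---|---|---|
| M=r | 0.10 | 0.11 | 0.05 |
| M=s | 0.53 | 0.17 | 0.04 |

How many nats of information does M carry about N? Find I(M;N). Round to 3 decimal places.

Marginals: p(M) = (0.2600, 0.7400), p(N) = (0.6300, 0.2800, 0.0900).
I(M;N) = H(M) + H(N) − H(M,N).
H(M) = 0.5731, H(N) = 0.8642, H(M,N) = 1.3893.
I(M;N) = 0.5731 + 0.8642 − 1.3893 = 0.048 nats.

0.048 nats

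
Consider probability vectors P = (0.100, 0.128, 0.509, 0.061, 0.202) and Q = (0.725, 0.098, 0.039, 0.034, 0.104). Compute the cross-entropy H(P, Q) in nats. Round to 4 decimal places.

H(P,Q) = −Σ p·ln q.
  −0.100·ln(0.725) = 0.03216
  −0.128·ln(0.098) = 0.29732
  −0.509·ln(0.039) = 1.65129
  −0.061·ln(0.034) = 0.20627
  −0.202·ln(0.104) = 0.45720
H(P,Q) = 2.6442 nats.

2.6442 nats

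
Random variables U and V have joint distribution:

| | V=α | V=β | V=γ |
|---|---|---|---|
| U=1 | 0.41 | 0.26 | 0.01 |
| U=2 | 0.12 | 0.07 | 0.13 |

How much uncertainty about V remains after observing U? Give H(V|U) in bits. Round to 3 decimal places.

Marginals: p(U) = (0.6800, 0.3200), p(V) = (0.5300, 0.3300, 0.1400).
H(V|U) = Σ p(U) · H(V|U=·).
  U=1: p=0.6800, H(V|U=1) = 1.0599
  U=2: p=0.3200, H(V|U=2) = 1.5382
Weighted sum = 1.213 bits.

1.213 bits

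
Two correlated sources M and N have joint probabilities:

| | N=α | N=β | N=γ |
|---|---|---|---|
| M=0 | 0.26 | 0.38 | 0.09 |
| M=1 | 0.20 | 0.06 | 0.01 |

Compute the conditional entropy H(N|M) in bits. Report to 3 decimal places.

Chain rule: H(N|M) = H(M,N) − H(M).
Marginals: p(M) = (0.7300, 0.2700), p(N) = (0.4600, 0.4400, 0.1000).
H(M,N) = 2.1228 bits; H(M) = 0.8415 bits.
H(N|M) = 2.1228 − 0.8415 = 1.281 bits.

1.281 bits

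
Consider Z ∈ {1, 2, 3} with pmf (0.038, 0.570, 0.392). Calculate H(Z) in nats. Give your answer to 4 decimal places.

H(Z) = −Σ p·ln p.
  −(0.038)·ln(0.038) = 0.12427
  −(0.570)·ln(0.570) = 0.32041
  −(0.392)·ln(0.392) = 0.36711
Sum: 0.12427 + 0.32041 + 0.36711 = 0.8118 nats.

0.8118 nats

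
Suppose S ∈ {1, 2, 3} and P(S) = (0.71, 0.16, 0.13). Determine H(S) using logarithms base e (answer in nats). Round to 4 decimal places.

H(S) = −Σ p·ln p.
  −(0.71)·ln(0.71) = 0.24317
  −(0.16)·ln(0.16) = 0.29321
  −(0.13)·ln(0.13) = 0.26523
Sum: 0.24317 + 0.29321 + 0.26523 = 0.8016 nats.

0.8016 nats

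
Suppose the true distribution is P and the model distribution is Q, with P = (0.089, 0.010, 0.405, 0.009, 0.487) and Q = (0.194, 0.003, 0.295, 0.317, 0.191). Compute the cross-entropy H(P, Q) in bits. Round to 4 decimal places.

H(P,Q) = −Σ p·log₂ q.
  −0.089·log₂(0.194) = 0.21056
  −0.010·log₂(0.003) = 0.08381
  −0.405·log₂(0.295) = 0.71329
  −0.009·log₂(0.317) = 0.01492
  −0.487·log₂(0.191) = 1.16313
H(P,Q) = 2.1857 bits.

2.1857 bits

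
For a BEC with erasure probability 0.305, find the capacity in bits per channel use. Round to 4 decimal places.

0.6950 bits

Binary erasure channel: capacity C = 1 − ε.
C = 1 − 0.305 = 0.6950 bits per channel use.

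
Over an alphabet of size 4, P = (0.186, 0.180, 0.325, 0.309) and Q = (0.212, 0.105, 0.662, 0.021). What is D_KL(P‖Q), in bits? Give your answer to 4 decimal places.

0.9699 bits

D(P‖Q) = Σ p·log₂(p/q).
  0.186·log₂(0.186/0.212) = -0.03511
  0.180·log₂(0.180/0.105) = 0.13997
  0.325·log₂(0.325/0.662) = -0.33358
  0.309·log₂(0.309/0.021) = 1.19866
D(P‖Q) = 0.9699 bits.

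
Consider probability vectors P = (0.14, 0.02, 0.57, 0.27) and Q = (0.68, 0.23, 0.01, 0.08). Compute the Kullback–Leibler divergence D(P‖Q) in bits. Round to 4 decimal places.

3.4089 bits

D(P‖Q) = Σ p·log₂(p/q).
  0.14·log₂(0.14/0.68) = -0.31922
  0.02·log₂(0.02/0.23) = -0.07047
  0.57·log₂(0.57/0.01) = 3.32475
  0.27·log₂(0.27/0.08) = 0.47382
D(P‖Q) = 3.4089 bits.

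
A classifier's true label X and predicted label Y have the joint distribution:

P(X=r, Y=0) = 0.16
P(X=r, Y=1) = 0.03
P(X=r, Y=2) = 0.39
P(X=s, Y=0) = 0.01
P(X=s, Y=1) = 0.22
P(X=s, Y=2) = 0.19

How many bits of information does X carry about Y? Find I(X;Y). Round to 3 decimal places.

Marginals: p(X) = (0.5800, 0.4200), p(Y) = (0.1700, 0.2500, 0.5800).
I(X;Y) = Σ p(x,y)·log₂[p(x,y)/(p(x)p(y))].
  (r,0): 0.16·log₂(1.6227) = 0.1117
  (r,1): 0.03·log₂(0.2069) = -0.0682
  (r,2): 0.39·log₂(1.1593) = 0.0832
  (s,0): 0.01·log₂(0.1401) = -0.0284
  (s,1): 0.22·log₂(2.0952) = 0.2348
  (s,2): 0.19·log₂(0.7800) = -0.0681
Sum = 0.265 bits.

0.265 bits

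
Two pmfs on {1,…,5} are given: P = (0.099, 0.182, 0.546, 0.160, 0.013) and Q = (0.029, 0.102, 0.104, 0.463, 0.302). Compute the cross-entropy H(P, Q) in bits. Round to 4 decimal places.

3.0881 bits

H(P,Q) = −Σ p·log₂ q.
  −0.099·log₂(0.029) = 0.50567
  −0.182·log₂(0.102) = 0.59939
  −0.546·log₂(0.104) = 1.78288
  −0.160·log₂(0.463) = 0.17775
  −0.013·log₂(0.302) = 0.02246
H(P,Q) = 3.0881 bits.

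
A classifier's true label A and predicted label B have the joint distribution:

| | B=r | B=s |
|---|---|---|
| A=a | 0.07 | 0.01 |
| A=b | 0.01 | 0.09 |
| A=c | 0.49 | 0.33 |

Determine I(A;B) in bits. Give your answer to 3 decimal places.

Marginals: p(A) = (0.0800, 0.1000, 0.8200), p(B) = (0.5700, 0.4300).
I(A;B) = Σ p(x,y)·log₂[p(x,y)/(p(x)p(y))].
  (a,r): 0.07·log₂(1.5351) = 0.0433
  (a,s): 0.01·log₂(0.2907) = -0.0178
  (b,r): 0.01·log₂(0.1754) = -0.0251
  (b,s): 0.09·log₂(2.0930) = 0.0959
  (c,r): 0.49·log₂(1.0484) = 0.0334
  (c,s): 0.33·log₂(0.9359) = -0.0315
Sum = 0.098 bits.

0.098 bits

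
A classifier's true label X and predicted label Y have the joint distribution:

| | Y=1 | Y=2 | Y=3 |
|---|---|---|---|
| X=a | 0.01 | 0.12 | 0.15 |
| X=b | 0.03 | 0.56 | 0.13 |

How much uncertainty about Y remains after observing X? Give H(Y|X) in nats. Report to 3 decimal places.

Chain rule: H(Y|X) = H(X,Y) − H(X).
Marginals: p(X) = (0.2800, 0.7200), p(Y) = (0.0400, 0.6800, 0.2800).
H(X,Y) = 1.2802 nats; H(X) = 0.5930 nats.
H(Y|X) = 1.2802 − 0.5930 = 0.687 nats.

0.687 nats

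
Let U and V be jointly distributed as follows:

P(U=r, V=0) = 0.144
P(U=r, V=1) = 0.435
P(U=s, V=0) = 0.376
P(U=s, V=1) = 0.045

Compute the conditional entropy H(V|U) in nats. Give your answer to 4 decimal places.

0.4679 nats

Marginals: p(U) = (0.5790, 0.4210), p(V) = (0.5200, 0.4800).
H(V|U) = Σ p(U) · H(V|U=·).
  U=r: p=0.5790, H(V|U=r) = 0.5609
  U=s: p=0.4210, H(V|U=s) = 0.3400
Weighted sum = 0.4679 nats.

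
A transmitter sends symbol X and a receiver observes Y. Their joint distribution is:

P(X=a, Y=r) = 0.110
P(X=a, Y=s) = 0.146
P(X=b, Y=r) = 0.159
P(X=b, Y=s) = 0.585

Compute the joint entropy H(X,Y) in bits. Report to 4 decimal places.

1.6299 bits

H(X,Y) = −Σ p(x,y)·log₂ p(x,y) over all 4 cells.
  cell (a,r): −0.110·log₂0.110 = 0.35029
  cell (a,s): −0.146·log₂0.146 = 0.40529
  cell (b,r): −0.159·log₂0.159 = 0.42181
  cell (b,s): −0.585·log₂0.585 = 0.45249
Sum = 1.6299 bits.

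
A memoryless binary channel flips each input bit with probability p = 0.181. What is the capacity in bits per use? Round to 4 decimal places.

0.3177 bits

Binary symmetric channel: C = 1 − h₂(ε) where h₂ is the binary entropy function.
h₂(0.181) = −0.181·log₂0.181 − 0.819·log₂0.819 = 0.6823.
C = 1 − 0.6823 = 0.3177 bits per channel use.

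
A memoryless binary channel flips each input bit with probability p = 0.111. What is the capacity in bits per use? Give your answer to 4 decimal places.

0.4971 bits

Binary symmetric channel: C = 1 − h₂(ε) where h₂ is the binary entropy function.
h₂(0.111) = −0.111·log₂0.111 − 0.889·log₂0.889 = 0.5029.
C = 1 − 0.5029 = 0.4971 bits per channel use.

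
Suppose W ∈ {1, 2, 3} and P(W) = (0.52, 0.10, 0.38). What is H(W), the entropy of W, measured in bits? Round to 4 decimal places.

H(W) = −Σ p·log₂ p.
  −(0.52)·log₂(0.52) = 0.49058
  −(0.10)·log₂(0.10) = 0.33219
  −(0.38)·log₂(0.38) = 0.53045
Sum: 0.49058 + 0.33219 + 0.53045 = 1.3532 bits.

1.3532 bits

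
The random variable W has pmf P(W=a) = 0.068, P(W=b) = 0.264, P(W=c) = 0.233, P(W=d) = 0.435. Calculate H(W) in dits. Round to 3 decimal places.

H(W) = −Σ p·log₁₀ p.
  −(0.068)·log₁₀(0.068) = 0.0794
  −(0.264)·log₁₀(0.264) = 0.1527
  −(0.233)·log₁₀(0.233) = 0.1474
  −(0.435)·log₁₀(0.435) = 0.1573
Sum: 0.0794 + 0.1527 + 0.1474 + 0.1573 = 0.537 dits.

0.537 dits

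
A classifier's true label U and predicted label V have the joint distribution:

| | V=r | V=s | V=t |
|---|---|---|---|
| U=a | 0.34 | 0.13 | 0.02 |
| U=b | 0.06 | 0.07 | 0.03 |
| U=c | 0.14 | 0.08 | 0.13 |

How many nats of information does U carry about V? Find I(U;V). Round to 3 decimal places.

Marginals: p(U) = (0.4900, 0.1600, 0.3500), p(V) = (0.5400, 0.2800, 0.1800).
I(U;V) = H(U) + H(V) − H(U,V).
H(U) = 1.0102, H(V) = 0.9978, H(U,V) = 1.9130.
I(U;V) = 1.0102 + 0.9978 − 1.9130 = 0.095 nats.

0.095 nats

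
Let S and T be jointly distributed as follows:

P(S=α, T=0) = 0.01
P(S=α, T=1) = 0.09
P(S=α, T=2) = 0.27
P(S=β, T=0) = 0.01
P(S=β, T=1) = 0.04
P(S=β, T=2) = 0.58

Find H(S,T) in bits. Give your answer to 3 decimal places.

H(S,T) = −Σ p(x,y)·log₂ p(x,y) over all 6 cells.
  cell (α,0): −0.01·log₂0.01 = 0.0664
  cell (α,1): −0.09·log₂0.09 = 0.3127
  cell (α,2): −0.27·log₂0.27 = 0.5100
  cell (β,0): −0.01·log₂0.01 = 0.0664
  cell (β,1): −0.04·log₂0.04 = 0.1858
  cell (β,2): −0.58·log₂0.58 = 0.4558
Sum = 1.597 bits.

1.597 bits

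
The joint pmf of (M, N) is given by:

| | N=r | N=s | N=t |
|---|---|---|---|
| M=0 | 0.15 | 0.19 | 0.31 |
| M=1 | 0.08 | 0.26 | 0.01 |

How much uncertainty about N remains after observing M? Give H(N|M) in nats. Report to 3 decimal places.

0.914 nats

Marginals: p(M) = (0.6500, 0.3500), p(N) = (0.2300, 0.4500, 0.3200).
H(N|M) = Σ p(M) · H(N|M=·).
  M=0: p=0.6500, H(N|M=0) = 1.0510
  M=1: p=0.3500, H(N|M=1) = 0.6597
Weighted sum = 0.914 nats.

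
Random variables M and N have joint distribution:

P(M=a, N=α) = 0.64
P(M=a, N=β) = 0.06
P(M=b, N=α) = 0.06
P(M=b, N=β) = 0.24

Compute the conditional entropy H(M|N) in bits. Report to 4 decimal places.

0.5120 bits

Chain rule: H(M|N) = H(M,N) − H(N).
Marginals: p(M) = (0.7000, 0.3000), p(N) = (0.7000, 0.3000).
H(M,N) = 1.3933 bits; H(N) = 0.8813 bits.
H(M|N) = 1.3933 − 0.8813 = 0.5120 bits.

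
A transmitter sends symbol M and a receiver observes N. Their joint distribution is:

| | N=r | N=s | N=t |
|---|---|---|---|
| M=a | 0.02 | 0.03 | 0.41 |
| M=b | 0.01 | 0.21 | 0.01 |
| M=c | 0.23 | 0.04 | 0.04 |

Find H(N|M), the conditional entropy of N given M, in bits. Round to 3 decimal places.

Marginals: p(M) = (0.4600, 0.2300, 0.3100), p(N) = (0.2600, 0.2800, 0.4600).
H(N|M) = Σ p(M) · H(N|M=·).
  M=a: p=0.4600, H(N|M=a) = 0.6015
  M=b: p=0.2300, H(N|M=b) = 0.5132
  M=c: p=0.3100, H(N|M=c) = 1.0819
Weighted sum = 0.730 bits.

0.730 bits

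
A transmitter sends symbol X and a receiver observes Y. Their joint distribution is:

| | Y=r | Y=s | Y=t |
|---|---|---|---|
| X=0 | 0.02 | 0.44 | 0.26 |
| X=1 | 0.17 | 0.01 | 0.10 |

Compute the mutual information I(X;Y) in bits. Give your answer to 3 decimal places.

Marginals: p(X) = (0.7200, 0.2800), p(Y) = (0.1900, 0.4500, 0.3600).
I(X;Y) = Σ p(x,y)·log₂[p(x,y)/(p(x)p(y))].
  (0,r): 0.02·log₂(0.1462) = -0.0555
  (0,s): 0.44·log₂(1.3580) = 0.1943
  (0,t): 0.26·log₂(1.0031) = 0.0012
  (1,r): 0.17·log₂(3.1955) = 0.2849
  (1,s): 0.01·log₂(0.0794) = -0.0366
  (1,t): 0.10·log₂(0.9921) = -0.0011
Sum = 0.387 bits.

0.387 bits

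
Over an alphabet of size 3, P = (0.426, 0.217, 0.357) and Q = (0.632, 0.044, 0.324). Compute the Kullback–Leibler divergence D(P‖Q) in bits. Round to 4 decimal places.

0.3071 bits

D(P‖Q) = Σ p·log₂(p/q).
  0.426·log₂(0.426/0.632) = -0.24242
  0.217·log₂(0.217/0.044) = 0.49956
  0.357·log₂(0.357/0.324) = 0.04996
D(P‖Q) = 0.3071 bits.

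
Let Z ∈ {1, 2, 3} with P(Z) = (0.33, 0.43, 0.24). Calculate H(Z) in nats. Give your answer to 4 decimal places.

1.0713 nats

H(Z) = −Σ p·ln p.
  −(0.33)·ln(0.33) = 0.36586
  −(0.43)·ln(0.43) = 0.36291
  −(0.24)·ln(0.24) = 0.34251
Sum: 0.36586 + 0.36291 + 0.34251 = 1.0713 nats.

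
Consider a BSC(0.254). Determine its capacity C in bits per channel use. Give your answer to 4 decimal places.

0.1824 bits

Binary symmetric channel: C = 1 − h₂(ε) where h₂ is the binary entropy function.
h₂(0.254) = −0.254·log₂0.254 − 0.746·log₂0.746 = 0.8176.
C = 1 − 0.8176 = 0.1824 bits per channel use.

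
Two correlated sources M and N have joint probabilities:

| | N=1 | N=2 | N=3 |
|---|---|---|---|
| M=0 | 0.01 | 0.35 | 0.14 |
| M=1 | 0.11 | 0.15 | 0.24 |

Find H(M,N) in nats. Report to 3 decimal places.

H(M,N) = −Σ p(x,y)·ln p(x,y) over all 6 cells.
  cell (0,1): −0.01·ln0.01 = 0.0461
  cell (0,2): −0.35·ln0.35 = 0.3674
  cell (0,3): −0.14·ln0.14 = 0.2753
  cell (1,1): −0.11·ln0.11 = 0.2428
  cell (1,2): −0.15·ln0.15 = 0.2846
  cell (1,3): −0.24·ln0.24 = 0.3425
Sum = 1.559 nats.

1.559 nats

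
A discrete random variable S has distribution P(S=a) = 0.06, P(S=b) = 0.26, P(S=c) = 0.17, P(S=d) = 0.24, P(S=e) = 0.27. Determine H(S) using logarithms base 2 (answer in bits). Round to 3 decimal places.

2.188 bits

H(S) = −Σ p·log₂ p.
  −(0.06)·log₂(0.06) = 0.2435
  −(0.26)·log₂(0.26) = 0.5053
  −(0.17)·log₂(0.17) = 0.4346
  −(0.24)·log₂(0.24) = 0.4941
  −(0.27)·log₂(0.27) = 0.5100
Sum: 0.2435 + 0.5053 + 0.4346 + 0.4941 + 0.5100 = 2.188 bits.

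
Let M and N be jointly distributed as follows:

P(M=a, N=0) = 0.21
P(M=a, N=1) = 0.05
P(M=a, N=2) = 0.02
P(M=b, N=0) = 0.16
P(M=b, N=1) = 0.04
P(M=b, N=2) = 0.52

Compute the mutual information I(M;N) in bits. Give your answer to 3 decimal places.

0.278 bits

Marginals: p(M) = (0.2800, 0.7200), p(N) = (0.3700, 0.0900, 0.5400).
I(M;N) = Σ p(x,y)·log₂[p(x,y)/(p(x)p(y))].
  (a,0): 0.21·log₂(2.0270) = 0.2141
  (a,1): 0.05·log₂(1.9841) = 0.0494
  (a,2): 0.02·log₂(0.1323) = -0.0584
  (b,0): 0.16·log₂(0.6006) = -0.1177
  (b,1): 0.04·log₂(0.6173) = -0.0278
  (b,2): 0.52·log₂(1.3374) = 0.2181
Sum = 0.278 bits.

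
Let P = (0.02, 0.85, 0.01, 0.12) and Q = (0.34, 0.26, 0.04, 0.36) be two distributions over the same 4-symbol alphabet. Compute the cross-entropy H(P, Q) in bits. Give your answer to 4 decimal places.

1.9063 bits

H(P,Q) = −Σ p·log₂ q.
  −0.02·log₂(0.34) = 0.03113
  −0.85·log₂(0.26) = 1.65190
  −0.01·log₂(0.04) = 0.04644
  −0.12·log₂(0.36) = 0.17687
H(P,Q) = 1.9063 bits.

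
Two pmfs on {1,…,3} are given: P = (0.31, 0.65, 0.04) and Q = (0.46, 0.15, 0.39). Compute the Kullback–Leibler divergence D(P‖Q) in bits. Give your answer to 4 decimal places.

1.0671 bits

D(P‖Q) = Σ p·log₂(p/q).
  0.31·log₂(0.31/0.46) = -0.17650
  0.65·log₂(0.65/0.15) = 1.37506
  0.04·log₂(0.04/0.39) = -0.13142
D(P‖Q) = 1.0671 bits.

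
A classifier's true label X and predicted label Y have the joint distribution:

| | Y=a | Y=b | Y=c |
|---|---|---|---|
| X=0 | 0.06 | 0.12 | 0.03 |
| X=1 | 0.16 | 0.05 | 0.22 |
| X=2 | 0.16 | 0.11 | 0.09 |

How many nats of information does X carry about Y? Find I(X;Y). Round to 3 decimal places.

Marginals: p(X) = (0.2100, 0.4300, 0.3600), p(Y) = (0.3800, 0.2800, 0.3400).
I(X;Y) = Σ p(x,y)·ln[p(x,y)/(p(x)p(y))].
  (0,a): 0.06·ln(0.7519) = -0.0171
  (0,b): 0.12·ln(2.0408) = 0.0856
  (0,c): 0.03·ln(0.4202) = -0.0260
  (1,a): 0.16·ln(0.9792) = -0.0034
  (1,b): 0.05·ln(0.4153) = -0.0439
  (1,c): 0.22·ln(1.5048) = 0.0899
  (2,a): 0.16·ln(1.1696) = 0.0251
  (2,b): 0.11·ln(1.0913) = 0.0096
  (2,c): 0.09·ln(0.7353) = -0.0277
Sum = 0.092 nats.

0.092 nats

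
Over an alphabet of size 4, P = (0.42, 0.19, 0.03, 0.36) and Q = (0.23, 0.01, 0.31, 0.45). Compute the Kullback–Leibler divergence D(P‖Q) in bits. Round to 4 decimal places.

D(P‖Q) = Σ p·log₂(p/q).
  0.42·log₂(0.42/0.23) = 0.36488
  0.19·log₂(0.19/0.01) = 0.80711
  0.03·log₂(0.03/0.31) = -0.10108
  0.36·log₂(0.36/0.45) = -0.11589
D(P‖Q) = 0.9550 bits.

0.9550 bits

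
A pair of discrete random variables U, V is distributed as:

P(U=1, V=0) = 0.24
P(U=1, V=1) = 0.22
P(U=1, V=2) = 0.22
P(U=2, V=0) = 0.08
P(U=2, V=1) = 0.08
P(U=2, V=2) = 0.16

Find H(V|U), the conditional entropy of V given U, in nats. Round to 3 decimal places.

Marginals: p(U) = (0.6800, 0.3200), p(V) = (0.3200, 0.3000, 0.3800).
H(V|U) = Σ p(U) · H(V|U=·).
  U=1: p=0.6800, H(V|U=1) = 1.0978
  U=2: p=0.3200, H(V|U=2) = 1.0397
Weighted sum = 1.079 nats.

1.079 nats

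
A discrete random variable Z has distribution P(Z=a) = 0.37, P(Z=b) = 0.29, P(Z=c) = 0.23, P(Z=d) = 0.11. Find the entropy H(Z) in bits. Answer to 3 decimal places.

1.887 bits

H(Z) = −Σ p·log₂ p.
  −(0.37)·log₂(0.37) = 0.5307
  −(0.29)·log₂(0.29) = 0.5179
  −(0.23)·log₂(0.23) = 0.4877
  −(0.11)·log₂(0.11) = 0.3503
Sum: 0.5307 + 0.5179 + 0.4877 + 0.3503 = 1.887 bits.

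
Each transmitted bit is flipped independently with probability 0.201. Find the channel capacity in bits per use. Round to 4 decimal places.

Binary symmetric channel: C = 1 − h₂(ε) where h₂ is the binary entropy function.
h₂(0.201) = −0.201·log₂0.201 − 0.799·log₂0.799 = 0.7239.
C = 1 − 0.7239 = 0.2761 bits per channel use.

0.2761 bits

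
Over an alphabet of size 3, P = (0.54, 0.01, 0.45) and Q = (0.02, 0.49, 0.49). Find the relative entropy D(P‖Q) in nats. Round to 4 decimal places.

1.7025 nats

D(P‖Q) = Σ p·ln(p/q).
  0.54·ln(0.54/0.02) = 1.77975
  0.01·ln(0.01/0.49) = -0.03892
  0.45·ln(0.45/0.49) = -0.03832
D(P‖Q) = 1.7025 nats.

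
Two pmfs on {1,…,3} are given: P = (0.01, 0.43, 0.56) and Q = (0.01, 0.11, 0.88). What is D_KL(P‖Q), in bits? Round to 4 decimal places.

D(P‖Q) = Σ p·log₂(p/q).
  0.01·log₂(0.01/0.01) = 0.00000
  0.43·log₂(0.43/0.11) = 0.84574
  0.56·log₂(0.56/0.88) = -0.36516
D(P‖Q) = 0.4806 bits.

0.4806 bits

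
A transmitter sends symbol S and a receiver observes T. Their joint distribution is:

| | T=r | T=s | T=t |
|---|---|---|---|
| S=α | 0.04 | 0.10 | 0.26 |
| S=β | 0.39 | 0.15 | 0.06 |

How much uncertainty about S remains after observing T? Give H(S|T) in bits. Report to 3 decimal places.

Marginals: p(S) = (0.4000, 0.6000), p(T) = (0.4300, 0.2500, 0.3200).
H(S|T) = Σ p(T) · H(S|T=·).
  T=r: p=0.4300, H(S|T=r) = 0.4465
  T=s: p=0.2500, H(S|T=s) = 0.9710
  T=t: p=0.3200, H(S|T=t) = 0.6962
Weighted sum = 0.658 bits.

0.658 bits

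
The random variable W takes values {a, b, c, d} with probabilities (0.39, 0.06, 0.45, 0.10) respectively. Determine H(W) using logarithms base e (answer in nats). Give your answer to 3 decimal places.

H(W) = −Σ p·ln p.
  −(0.39)·ln(0.39) = 0.3672
  −(0.06)·ln(0.06) = 0.1688
  −(0.45)·ln(0.45) = 0.3593
  −(0.10)·ln(0.10) = 0.2303
Sum: 0.3672 + 0.1688 + 0.3593 + 0.2303 = 1.126 nats.

1.126 nats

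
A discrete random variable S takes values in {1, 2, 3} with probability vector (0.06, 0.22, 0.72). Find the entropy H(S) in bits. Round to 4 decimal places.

H(S) = −Σ p·log₂ p.
  −(0.06)·log₂(0.06) = 0.24353
  −(0.22)·log₂(0.22) = 0.48057
  −(0.72)·log₂(0.72) = 0.34123
Sum: 0.24353 + 0.48057 + 0.34123 = 1.0653 bits.

1.0653 bits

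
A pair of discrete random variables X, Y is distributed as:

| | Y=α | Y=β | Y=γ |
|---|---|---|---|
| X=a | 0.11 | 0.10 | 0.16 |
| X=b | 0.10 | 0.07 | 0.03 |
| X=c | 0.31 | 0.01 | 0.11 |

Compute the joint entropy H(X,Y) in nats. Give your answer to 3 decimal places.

H(X,Y) = −Σ p(x,y)·ln p(x,y) over all 9 cells.
  cell (a,α): −0.11·ln0.11 = 0.2428
  cell (a,β): −0.10·ln0.10 = 0.2303
  cell (a,γ): −0.16·ln0.16 = 0.2932
  cell (b,α): −0.10·ln0.10 = 0.2303
  cell (b,β): −0.07·ln0.07 = 0.1861
  cell (b,γ): −0.03·ln0.03 = 0.1052
  cell (c,α): −0.31·ln0.31 = 0.3631
  cell (c,β): −0.01·ln0.01 = 0.0461
  cell (c,γ): −0.11·ln0.11 = 0.2428
Sum = 1.940 nats.

1.940 nats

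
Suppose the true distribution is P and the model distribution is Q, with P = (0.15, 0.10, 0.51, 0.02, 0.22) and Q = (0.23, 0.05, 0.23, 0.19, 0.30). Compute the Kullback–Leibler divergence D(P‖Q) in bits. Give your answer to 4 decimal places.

D(P‖Q) = Σ p·log₂(p/q).
  0.15·log₂(0.15/0.23) = -0.09250
  0.10·log₂(0.10/0.05) = 0.10000
  0.51·log₂(0.51/0.23) = 0.58592
  0.02·log₂(0.02/0.19) = -0.06496
  0.22·log₂(0.22/0.30) = -0.09844
D(P‖Q) = 0.4300 bits.

0.4300 bits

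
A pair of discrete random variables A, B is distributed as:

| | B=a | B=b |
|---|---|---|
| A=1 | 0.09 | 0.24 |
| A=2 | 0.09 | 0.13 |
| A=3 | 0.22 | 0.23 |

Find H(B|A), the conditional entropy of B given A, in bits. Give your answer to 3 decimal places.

Marginals: p(A) = (0.3300, 0.2200, 0.4500), p(B) = (0.4000, 0.6000).
H(B|A) = Σ p(A) · H(B|A=·).
  A=1: p=0.3300, H(B|A=1) = 0.8454
  A=2: p=0.2200, H(B|A=2) = 0.9760
  A=3: p=0.4500, H(B|A=3) = 0.9996
Weighted sum = 0.944 bits.

0.944 bits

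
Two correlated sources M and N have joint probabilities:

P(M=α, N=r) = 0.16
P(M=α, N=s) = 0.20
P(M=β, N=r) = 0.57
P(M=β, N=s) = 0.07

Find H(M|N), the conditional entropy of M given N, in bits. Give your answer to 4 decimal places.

0.7767 bits

Chain rule: H(M|N) = H(M,N) − H(N).
Marginals: p(M) = (0.3600, 0.6400), p(N) = (0.7300, 0.2700).
H(M,N) = 1.6182 bits; H(N) = 0.8415 bits.
H(M|N) = 1.6182 − 0.8415 = 0.7767 bits.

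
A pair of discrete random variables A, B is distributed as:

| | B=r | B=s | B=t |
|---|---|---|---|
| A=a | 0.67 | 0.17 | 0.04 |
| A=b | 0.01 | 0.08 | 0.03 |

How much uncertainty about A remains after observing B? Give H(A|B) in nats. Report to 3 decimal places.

Chain rule: H(A|B) = H(A,B) − H(B).
Marginals: p(A) = (0.8800, 0.1200), p(B) = (0.6800, 0.2500, 0.0700).
H(A,B) = 1.0516 nats; H(B) = 0.7950 nats.
H(A|B) = 1.0516 − 0.7950 = 0.257 nats.

0.257 nats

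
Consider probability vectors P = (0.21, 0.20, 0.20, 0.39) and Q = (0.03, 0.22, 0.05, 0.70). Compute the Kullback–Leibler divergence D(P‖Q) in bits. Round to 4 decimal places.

0.6329 bits

D(P‖Q) = Σ p·log₂(p/q).
  0.21·log₂(0.21/0.03) = 0.58954
  0.20·log₂(0.20/0.22) = -0.02750
  0.20·log₂(0.20/0.05) = 0.40000
  0.39·log₂(0.39/0.70) = -0.32911
D(P‖Q) = 0.6329 bits.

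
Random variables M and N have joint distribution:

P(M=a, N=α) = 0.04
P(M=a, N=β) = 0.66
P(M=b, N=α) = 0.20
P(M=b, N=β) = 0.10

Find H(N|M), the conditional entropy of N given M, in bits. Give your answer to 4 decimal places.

0.4967 bits

Marginals: p(M) = (0.7000, 0.3000), p(N) = (0.2400, 0.7600).
H(N|M) = Σ p(M) · H(N|M=·).
  M=a: p=0.7000, H(N|M=a) = 0.3160
  M=b: p=0.3000, H(N|M=b) = 0.9183
Weighted sum = 0.4967 bits.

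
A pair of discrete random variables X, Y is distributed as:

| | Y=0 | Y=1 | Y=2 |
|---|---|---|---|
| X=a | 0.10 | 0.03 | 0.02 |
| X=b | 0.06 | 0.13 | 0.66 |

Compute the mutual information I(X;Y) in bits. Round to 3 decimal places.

Marginals: p(X) = (0.1500, 0.8500), p(Y) = (0.1600, 0.1600, 0.6800).
I(X;Y) = Σ p(x,y)·log₂[p(x,y)/(p(x)p(y))].
  (a,0): 0.10·log₂(4.1667) = 0.2059
  (a,1): 0.03·log₂(1.2500) = 0.0097
  (a,2): 0.02·log₂(0.1961) = -0.0470
  (b,0): 0.06·log₂(0.4412) = -0.0708
  (b,1): 0.13·log₂(0.9559) = -0.0085
  (b,2): 0.66·log₂(1.1419) = 0.1263
Sum = 0.216 bits.

0.216 bits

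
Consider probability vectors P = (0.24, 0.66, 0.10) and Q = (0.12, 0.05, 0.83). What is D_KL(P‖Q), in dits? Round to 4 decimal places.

0.7199 dits

D(P‖Q) = Σ p·log₁₀(p/q).
  0.24·log₁₀(0.24/0.12) = 0.07225
  0.66·log₁₀(0.66/0.05) = 0.73958
  0.10·log₁₀(0.10/0.83) = -0.09191
D(P‖Q) = 0.7199 dits.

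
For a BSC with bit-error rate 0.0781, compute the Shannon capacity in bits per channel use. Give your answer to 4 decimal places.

0.6046 bits

Binary symmetric channel: C = 1 − h₂(ε) where h₂ is the binary entropy function.
h₂(0.0781) = −0.0781·log₂0.0781 − 0.9219·log₂0.9219 = 0.3954.
C = 1 − 0.3954 = 0.6046 bits per channel use.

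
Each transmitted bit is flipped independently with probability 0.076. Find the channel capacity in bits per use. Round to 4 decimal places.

Binary symmetric channel: C = 1 − h₂(ε) where h₂ is the binary entropy function.
h₂(0.076) = −0.076·log₂0.076 − 0.924·log₂0.924 = 0.3879.
C = 1 − 0.3879 = 0.6121 bits per channel use.

0.6121 bits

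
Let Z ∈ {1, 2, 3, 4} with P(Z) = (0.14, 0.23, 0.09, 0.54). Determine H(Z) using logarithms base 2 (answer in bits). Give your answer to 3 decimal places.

H(Z) = −Σ p·log₂ p.
  −(0.14)·log₂(0.14) = 0.3971
  −(0.23)·log₂(0.23) = 0.4877
  −(0.09)·log₂(0.09) = 0.3127
  −(0.54)·log₂(0.54) = 0.4800
Sum: 0.3971 + 0.4877 + 0.3127 + 0.4800 = 1.677 bits.

1.677 bits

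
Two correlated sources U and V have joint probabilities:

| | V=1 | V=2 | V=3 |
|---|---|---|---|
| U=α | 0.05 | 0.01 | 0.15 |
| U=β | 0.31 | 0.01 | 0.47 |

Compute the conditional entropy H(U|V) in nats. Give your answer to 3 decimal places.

Marginals: p(U) = (0.2100, 0.7900), p(V) = (0.3600, 0.0200, 0.6200).
H(U|V) = Σ p(V) · H(U|V=·).
  V=1: p=0.3600, H(U|V=1) = 0.4029
  V=2: p=0.0200, H(U|V=2) = 0.6931
  V=3: p=0.6200, H(U|V=3) = 0.5533
Weighted sum = 0.502 nats.

0.502 nats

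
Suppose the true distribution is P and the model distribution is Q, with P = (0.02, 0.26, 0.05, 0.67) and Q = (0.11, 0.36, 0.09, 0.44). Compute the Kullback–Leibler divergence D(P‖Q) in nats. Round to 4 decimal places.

D(P‖Q) = Σ p·ln(p/q).
  0.02·ln(0.02/0.11) = -0.03409
  0.26·ln(0.26/0.36) = -0.08461
  0.05·ln(0.05/0.09) = -0.02939
  0.67·ln(0.67/0.44) = 0.28174
D(P‖Q) = 0.1336 nats.

0.1336 nats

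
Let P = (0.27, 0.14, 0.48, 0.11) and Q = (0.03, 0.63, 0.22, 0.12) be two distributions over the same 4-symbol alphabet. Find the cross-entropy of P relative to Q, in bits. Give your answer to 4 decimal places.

2.8442 bits

H(P,Q) = −Σ p·log₂ q.
  −0.27·log₂(0.03) = 1.36590
  −0.14·log₂(0.63) = 0.09332
  −0.48·log₂(0.22) = 1.04852
  −0.11·log₂(0.12) = 0.33648
H(P,Q) = 2.8442 bits.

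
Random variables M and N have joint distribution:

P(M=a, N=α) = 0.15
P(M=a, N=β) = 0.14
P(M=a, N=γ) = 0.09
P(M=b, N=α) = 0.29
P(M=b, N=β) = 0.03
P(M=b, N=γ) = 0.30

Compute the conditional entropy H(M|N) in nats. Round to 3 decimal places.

Chain rule: H(M|N) = H(M,N) − H(N).
Marginals: p(M) = (0.3800, 0.6200), p(N) = (0.4400, 0.1700, 0.3900).
H(M,N) = 1.6019 nats; H(N) = 1.0297 nats.
H(M|N) = 1.6019 − 1.0297 = 0.572 nats.

0.572 nats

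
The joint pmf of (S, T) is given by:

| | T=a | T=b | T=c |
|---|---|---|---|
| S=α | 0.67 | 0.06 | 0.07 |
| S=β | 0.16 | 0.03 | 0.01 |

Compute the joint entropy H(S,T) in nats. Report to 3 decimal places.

H(S,T) = −Σ p(x,y)·ln p(x,y) over all 6 cells.
  cell (α,a): −0.67·ln0.67 = 0.2683
  cell (α,b): −0.06·ln0.06 = 0.1688
  cell (α,c): −0.07·ln0.07 = 0.1861
  cell (β,a): −0.16·ln0.16 = 0.2932
  cell (β,b): −0.03·ln0.03 = 0.1052
  cell (β,c): −0.01·ln0.01 = 0.0461
Sum = 1.068 nats.

1.068 nats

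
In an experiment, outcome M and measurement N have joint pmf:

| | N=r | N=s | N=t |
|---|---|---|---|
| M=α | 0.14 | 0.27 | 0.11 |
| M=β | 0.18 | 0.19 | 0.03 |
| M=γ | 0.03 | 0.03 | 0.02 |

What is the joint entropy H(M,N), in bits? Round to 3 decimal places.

H(M,N) = −Σ p(x,y)·log₂ p(x,y) over all 9 cells.
  cell (α,r): −0.14·log₂0.14 = 0.3971
  cell (α,s): −0.27·log₂0.27 = 0.5100
  cell (α,t): −0.11·log₂0.11 = 0.3503
  cell (β,r): −0.18·log₂0.18 = 0.4453
  cell (β,s): −0.19·log₂0.19 = 0.4552
  cell (β,t): −0.03·log₂0.03 = 0.1518
  cell (γ,r): −0.03·log₂0.03 = 0.1518
  cell (γ,s): −0.03·log₂0.03 = 0.1518
  cell (γ,t): −0.02·log₂0.02 = 0.1129
Sum = 2.726 bits.

2.726 bits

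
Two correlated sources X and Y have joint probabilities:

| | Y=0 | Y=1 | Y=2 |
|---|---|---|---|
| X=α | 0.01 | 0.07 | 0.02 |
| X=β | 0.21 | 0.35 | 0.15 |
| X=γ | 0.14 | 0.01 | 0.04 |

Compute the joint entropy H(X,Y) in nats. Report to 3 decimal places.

H(X,Y) = −Σ p(x,y)·ln p(x,y) over all 9 cells.
  cell (α,0): −0.01·ln0.01 = 0.0461
  cell (α,1): −0.07·ln0.07 = 0.1861
  cell (α,2): −0.02·ln0.02 = 0.0782
  cell (β,0): −0.21·ln0.21 = 0.3277
  cell (β,1): −0.35·ln0.35 = 0.3674
  cell (β,2): −0.15·ln0.15 = 0.2846
  cell (γ,0): −0.14·ln0.14 = 0.2753
  cell (γ,1): −0.01·ln0.01 = 0.0461
  cell (γ,2): −0.04·ln0.04 = 0.1288
Sum = 1.740 nats.

1.740 nats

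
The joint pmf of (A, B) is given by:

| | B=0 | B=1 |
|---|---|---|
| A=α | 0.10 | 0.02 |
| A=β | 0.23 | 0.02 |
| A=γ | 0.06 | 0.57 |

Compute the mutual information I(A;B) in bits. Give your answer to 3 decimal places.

Marginals: p(A) = (0.1200, 0.2500, 0.6300), p(B) = (0.3900, 0.6100).
I(A;B) = H(A) + H(B) − H(A,B).
H(A) = 1.2870, H(B) = 0.9648, H(A,B) = 1.7514.
I(A;B) = 1.2870 + 0.9648 − 1.7514 = 0.500 bits.

0.500 bits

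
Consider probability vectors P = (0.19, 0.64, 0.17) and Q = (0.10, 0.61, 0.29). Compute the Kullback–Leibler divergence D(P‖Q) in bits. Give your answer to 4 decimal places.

0.0893 bits

D(P‖Q) = Σ p·log₂(p/q).
  0.19·log₂(0.19/0.10) = 0.17594
  0.64·log₂(0.64/0.61) = 0.04433
  0.17·log₂(0.17/0.29) = -0.13099
D(P‖Q) = 0.0893 bits.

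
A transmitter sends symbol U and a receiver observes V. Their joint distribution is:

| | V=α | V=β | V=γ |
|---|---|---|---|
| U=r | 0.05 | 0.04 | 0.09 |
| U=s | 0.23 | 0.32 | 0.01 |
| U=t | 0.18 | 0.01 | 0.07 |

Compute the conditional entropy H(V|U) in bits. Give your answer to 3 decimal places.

Chain rule: H(V|U) = H(U,V) − H(U).
Marginals: p(U) = (0.1800, 0.5600, 0.2600), p(V) = (0.4600, 0.3700, 0.1700).
H(U,V) = 2.5749 bits; H(U) = 1.4190 bits.
H(V|U) = 2.5749 − 1.4190 = 1.156 bits.

1.156 bits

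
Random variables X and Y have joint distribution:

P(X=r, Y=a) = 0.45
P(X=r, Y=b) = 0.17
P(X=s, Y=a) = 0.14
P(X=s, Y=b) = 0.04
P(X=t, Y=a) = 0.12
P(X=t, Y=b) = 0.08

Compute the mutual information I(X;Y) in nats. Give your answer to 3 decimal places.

0.008 nats

Marginals: p(X) = (0.6200, 0.1800, 0.2000), p(Y) = (0.7100, 0.2900).
I(X;Y) = H(X) + H(Y) − H(X,Y).
H(X) = 0.9269, H(Y) = 0.6022, H(X,Y) = 1.5211.
I(X;Y) = 0.9269 + 0.6022 − 1.5211 = 0.008 nats.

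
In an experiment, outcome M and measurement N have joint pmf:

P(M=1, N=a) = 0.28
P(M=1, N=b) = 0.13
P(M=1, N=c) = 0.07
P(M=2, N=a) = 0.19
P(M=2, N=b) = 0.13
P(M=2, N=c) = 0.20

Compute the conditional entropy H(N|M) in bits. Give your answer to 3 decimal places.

Marginals: p(M) = (0.4800, 0.5200), p(N) = (0.4700, 0.2600, 0.2700).
H(N|M) = Σ p(M) · H(N|M=·).
  M=1: p=0.4800, H(N|M=1) = 1.3691
  M=2: p=0.5200, H(N|M=2) = 1.5609
Weighted sum = 1.469 bits.

1.469 bits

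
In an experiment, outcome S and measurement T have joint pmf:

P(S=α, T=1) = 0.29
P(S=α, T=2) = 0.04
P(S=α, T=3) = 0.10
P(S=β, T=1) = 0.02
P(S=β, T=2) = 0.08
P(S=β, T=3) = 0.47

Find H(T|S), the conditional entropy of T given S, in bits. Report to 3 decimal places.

0.966 bits

Marginals: p(S) = (0.4300, 0.5700), p(T) = (0.3100, 0.1200, 0.5700).
H(T|S) = Σ p(S) · H(T|S=·).
  S=α: p=0.4300, H(T|S=α) = 1.1914
  S=β: p=0.5700, H(T|S=β) = 0.7967
Weighted sum = 0.966 bits.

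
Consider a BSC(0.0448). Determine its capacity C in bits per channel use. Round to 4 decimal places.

0.7361 bits

Binary symmetric channel: C = 1 − h₂(ε) where h₂ is the binary entropy function.
h₂(0.0448) = −0.0448·log₂0.0448 − 0.9552·log₂0.9552 = 0.2639.
C = 1 − 0.2639 = 0.7361 bits per channel use.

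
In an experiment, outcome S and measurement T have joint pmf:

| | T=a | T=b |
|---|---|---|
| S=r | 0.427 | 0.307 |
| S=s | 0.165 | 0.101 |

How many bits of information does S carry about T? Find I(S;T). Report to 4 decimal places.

0.0009 bits

Marginals: p(S) = (0.7340, 0.2660), p(T) = (0.5920, 0.4080).
I(S;T) = Σ p(x,y)·log₂[p(x,y)/(p(x)p(y))].
  (r,a): 0.427·log₂(0.9827) = -0.01077
  (r,b): 0.307·log₂(1.0251) = 0.01100
  (s,a): 0.165·log₂(1.0478) = 0.01112
  (s,b): 0.101·log₂(0.9306) = -0.01047
Sum = 0.0009 bits.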